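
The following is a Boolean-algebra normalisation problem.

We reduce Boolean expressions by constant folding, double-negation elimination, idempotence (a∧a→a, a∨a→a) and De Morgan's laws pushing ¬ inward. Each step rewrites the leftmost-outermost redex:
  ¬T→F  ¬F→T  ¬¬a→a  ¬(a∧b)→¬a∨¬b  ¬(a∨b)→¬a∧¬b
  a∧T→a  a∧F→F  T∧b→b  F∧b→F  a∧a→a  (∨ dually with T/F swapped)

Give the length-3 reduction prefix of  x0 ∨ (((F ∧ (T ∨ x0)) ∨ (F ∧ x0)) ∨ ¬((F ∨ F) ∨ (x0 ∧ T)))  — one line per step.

Answer: after 3 steps: x0 ∨ (F ∨ ¬((F ∨ F) ∨ (x0 ∧ T)))

Working:
  start: x0 ∨ (((F ∧ (T ∨ x0)) ∨ (F ∧ x0)) ∨ ¬((F ∨ F) ∨ (x0 ∧ T)))
  [1] x0 ∨ ((F ∨ (F ∧ x0)) ∨ ¬((F ∨ F) ∨ (x0 ∧ T)))
  [2] x0 ∨ ((F ∧ x0) ∨ ¬((F ∨ F) ∨ (x0 ∧ T)))
  [3] x0 ∨ (F ∨ ¬((F ∨ F) ∨ (x0 ∧ T)))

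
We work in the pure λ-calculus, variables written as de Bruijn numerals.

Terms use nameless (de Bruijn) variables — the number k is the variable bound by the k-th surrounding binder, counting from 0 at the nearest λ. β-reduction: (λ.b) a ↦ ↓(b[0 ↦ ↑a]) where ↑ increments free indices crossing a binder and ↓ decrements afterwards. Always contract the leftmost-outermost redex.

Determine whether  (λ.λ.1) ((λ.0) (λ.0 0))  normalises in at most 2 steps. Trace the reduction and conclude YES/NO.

Answer: YES — reaches normal form λ.λ.0 0 in 2 ≤ 2 steps

Working:
  start: (λ.λ.1) ((λ.0) (λ.0 0))
  →1  λ.(λ.0) (λ.0 0)
  →2  λ.λ.0 0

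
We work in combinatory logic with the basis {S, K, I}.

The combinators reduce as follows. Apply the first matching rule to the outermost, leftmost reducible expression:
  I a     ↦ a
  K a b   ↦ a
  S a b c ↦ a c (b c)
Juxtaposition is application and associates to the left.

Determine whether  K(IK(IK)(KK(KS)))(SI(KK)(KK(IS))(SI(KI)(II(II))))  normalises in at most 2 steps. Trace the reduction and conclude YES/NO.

  start: K(IK(IK)(KK(KS)))(SI(KK)(KK(IS))(SI(KI)(II(II))))
  step 1: IK(IK)(KK(KS))
  step 2: K(IK)(KK(KS))

Answer: NO — after 2 steps the term is K(IK)(KK(KS)), not yet normal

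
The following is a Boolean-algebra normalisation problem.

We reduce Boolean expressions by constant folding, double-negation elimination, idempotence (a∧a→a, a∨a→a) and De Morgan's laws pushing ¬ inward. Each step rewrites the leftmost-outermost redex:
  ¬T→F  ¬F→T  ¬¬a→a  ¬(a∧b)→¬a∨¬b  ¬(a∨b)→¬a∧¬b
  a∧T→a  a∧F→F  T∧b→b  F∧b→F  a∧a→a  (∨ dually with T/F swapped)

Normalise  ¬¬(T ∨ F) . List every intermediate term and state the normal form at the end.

  start: ¬¬(T ∨ F)
  [1] T ∨ F
  [2] T

Answer: normal form = T  (in 2 steps)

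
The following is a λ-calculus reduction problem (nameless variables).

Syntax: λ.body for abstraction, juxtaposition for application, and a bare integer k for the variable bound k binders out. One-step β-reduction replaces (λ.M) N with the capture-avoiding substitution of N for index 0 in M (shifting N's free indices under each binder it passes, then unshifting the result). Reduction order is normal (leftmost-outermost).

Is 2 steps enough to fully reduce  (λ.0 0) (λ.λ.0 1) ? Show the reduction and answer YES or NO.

Answer: YES — reaches normal form λ.0 (λ.λ.0 1) in 2 ≤ 2 steps

Reduction:
  start: (λ.0 0) (λ.λ.0 1)
  [1] (λ.λ.0 1) (λ.λ.0 1)
  [2] λ.0 (λ.λ.0 1)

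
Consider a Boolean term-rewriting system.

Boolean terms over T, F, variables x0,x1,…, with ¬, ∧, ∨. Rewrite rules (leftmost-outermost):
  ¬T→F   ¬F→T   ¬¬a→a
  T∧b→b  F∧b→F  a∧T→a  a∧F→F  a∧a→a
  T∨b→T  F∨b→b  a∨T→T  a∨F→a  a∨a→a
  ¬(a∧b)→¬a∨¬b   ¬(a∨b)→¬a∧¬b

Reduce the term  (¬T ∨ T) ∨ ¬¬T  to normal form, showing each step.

Answer: normal form = T  (in 2 steps)

Working:
  start: (¬T ∨ T) ∨ ¬¬T
  →1  T ∨ ¬¬T
  →2  T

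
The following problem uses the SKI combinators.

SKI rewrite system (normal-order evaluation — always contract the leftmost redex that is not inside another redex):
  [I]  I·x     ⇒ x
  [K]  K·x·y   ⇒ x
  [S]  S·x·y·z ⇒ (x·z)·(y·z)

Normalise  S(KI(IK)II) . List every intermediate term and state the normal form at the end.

Answer: normal form = SI  (in 3 steps)

Reduction:
  start: S(KI(IK)II)
  [1] S(III)
  [2] S(II)
  [3] SI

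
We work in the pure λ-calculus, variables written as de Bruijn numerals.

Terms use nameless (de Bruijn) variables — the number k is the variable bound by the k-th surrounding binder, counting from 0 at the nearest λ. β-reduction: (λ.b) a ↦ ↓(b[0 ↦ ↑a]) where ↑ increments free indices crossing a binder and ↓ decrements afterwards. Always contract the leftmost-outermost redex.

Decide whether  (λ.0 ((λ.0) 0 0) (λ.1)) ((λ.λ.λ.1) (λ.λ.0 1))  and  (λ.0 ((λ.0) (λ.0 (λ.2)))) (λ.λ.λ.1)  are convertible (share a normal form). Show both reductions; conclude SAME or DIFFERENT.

Answer: DIFFERENT — A ⇓ λ.λ.λ.1, B ⇓ λ.λ.1

Reduction:
Term A:
  start: (λ.0 ((λ.0) 0 0) (λ.1)) ((λ.λ.λ.1) (λ.λ.0 1))
  step 1: (λ.λ.λ.1) (λ.λ.0 1) ((λ.0) ((λ.λ.λ.1) (λ.λ.0 1)) ((λ.λ.λ.1) (λ.λ.0 1))) (λ.(λ.λ.λ.1) (λ.λ.0 1))
  step 2: (λ.λ.1) ((λ.0) ((λ.λ.λ.1) (λ.λ.0 1)) ((λ.λ.λ.1) (λ.λ.0 1))) (λ.(λ.λ.λ.1) (λ.λ.0 1))
  step 3: (λ.(λ.0) ((λ.λ.λ.1) (λ.λ.0 1)) ((λ.λ.λ.1) (λ.λ.0 1))) (λ.(λ.λ.λ.1) (λ.λ.0 1))
  step 4: (λ.0) ((λ.λ.λ.1) (λ.λ.0 1)) ((λ.λ.λ.1) (λ.λ.0 1))
  step 5: (λ.λ.λ.1) (λ.λ.0 1) ((λ.λ.λ.1) (λ.λ.0 1))
  step 6: (λ.λ.1) ((λ.λ.λ.1) (λ.λ.0 1))
  step 7: λ.(λ.λ.λ.1) (λ.λ.0 1)
  step 8: λ.λ.λ.1

Term B:
  start: (λ.0 ((λ.0) (λ.0 (λ.2)))) (λ.λ.λ.1)
  step 1: (λ.λ.λ.1) ((λ.0) (λ.0 (λ.λ.λ.λ.1)))
  step 2: λ.λ.1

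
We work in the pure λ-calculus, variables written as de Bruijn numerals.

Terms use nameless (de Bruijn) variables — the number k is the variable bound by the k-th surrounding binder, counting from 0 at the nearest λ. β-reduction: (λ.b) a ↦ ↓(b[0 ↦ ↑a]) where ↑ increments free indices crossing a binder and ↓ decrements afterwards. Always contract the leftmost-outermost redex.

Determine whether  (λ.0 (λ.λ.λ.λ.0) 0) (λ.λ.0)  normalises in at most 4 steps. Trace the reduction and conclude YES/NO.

Answer: YES — reaches normal form λ.λ.0 in 3 ≤ 4 steps

Derivation:
  start: (λ.0 (λ.λ.λ.λ.0) 0) (λ.λ.0)
  [1] (λ.λ.0) (λ.λ.λ.λ.0) (λ.λ.0)
  [2] (λ.0) (λ.λ.0)
  [3] λ.λ.0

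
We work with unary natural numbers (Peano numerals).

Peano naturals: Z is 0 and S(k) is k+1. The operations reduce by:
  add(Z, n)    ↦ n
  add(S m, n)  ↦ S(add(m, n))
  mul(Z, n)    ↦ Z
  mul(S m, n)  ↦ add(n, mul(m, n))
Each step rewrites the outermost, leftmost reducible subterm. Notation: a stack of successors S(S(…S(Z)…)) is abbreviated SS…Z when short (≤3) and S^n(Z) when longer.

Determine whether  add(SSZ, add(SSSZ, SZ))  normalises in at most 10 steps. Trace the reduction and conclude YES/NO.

  start: add(SSZ, add(SSSZ, SZ))
  [1] S(add(SZ, add(SSSZ, SZ)))
  [2] S(S(add(Z, add(SSSZ, SZ))))
  [3] S(S(add(SSSZ, SZ)))
  [4] S(S(S(add(SSZ, SZ))))
  [5] S(S(S(S(add(SZ, SZ)))))
  [6] S(S(S(S(S(add(Z, SZ))))))
  [7] S^6(Z)

Answer: YES — reaches normal form S^6(Z) in 7 ≤ 10 steps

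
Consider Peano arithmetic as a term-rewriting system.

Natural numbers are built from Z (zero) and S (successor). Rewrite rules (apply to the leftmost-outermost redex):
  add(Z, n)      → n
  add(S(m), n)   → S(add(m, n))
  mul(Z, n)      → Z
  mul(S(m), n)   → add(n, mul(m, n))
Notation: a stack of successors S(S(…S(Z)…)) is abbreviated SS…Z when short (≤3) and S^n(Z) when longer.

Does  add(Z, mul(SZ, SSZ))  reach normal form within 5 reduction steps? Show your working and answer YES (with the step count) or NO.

Answer: NO — after 5 steps the term is S(S(mul(Z, SSZ))), not yet normal

Reduction:
  start: add(Z, mul(SZ, SSZ))
  [1] mul(SZ, SSZ)
  [2] add(SSZ, mul(Z, SSZ))
  [3] S(add(SZ, mul(Z, SSZ)))
  [4] S(S(add(Z, mul(Z, SSZ))))
  [5] S(S(mul(Z, SSZ)))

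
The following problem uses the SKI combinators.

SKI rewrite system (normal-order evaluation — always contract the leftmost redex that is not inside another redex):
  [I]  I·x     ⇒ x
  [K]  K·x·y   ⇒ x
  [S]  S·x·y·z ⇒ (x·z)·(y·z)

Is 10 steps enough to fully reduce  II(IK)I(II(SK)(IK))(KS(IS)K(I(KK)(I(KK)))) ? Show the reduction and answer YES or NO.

Answer: YES — reaches normal form SKK in 8 ≤ 10 steps

Working:
  start: II(IK)I(II(SK)(IK))(KS(IS)K(I(KK)(I(KK))))
  step 1: I(IK)I(II(SK)(IK))(KS(IS)K(I(KK)(I(KK))))
  step 2: IKI(II(SK)(IK))(KS(IS)K(I(KK)(I(KK))))
  step 3: KI(II(SK)(IK))(KS(IS)K(I(KK)(I(KK))))
  step 4: I(KS(IS)K(I(KK)(I(KK))))
  step 5: KS(IS)K(I(KK)(I(KK)))
  step 6: SK(I(KK)(I(KK)))
  step 7: SK(KK(I(KK)))
  step 8: SKK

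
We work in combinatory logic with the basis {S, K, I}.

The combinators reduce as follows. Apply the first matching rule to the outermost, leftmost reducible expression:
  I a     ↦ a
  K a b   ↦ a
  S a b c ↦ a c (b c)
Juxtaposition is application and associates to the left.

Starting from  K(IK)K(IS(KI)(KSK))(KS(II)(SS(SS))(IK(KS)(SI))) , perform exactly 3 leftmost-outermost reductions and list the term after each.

Answer: after 3 steps: IS(KI)(KSK)

Working:
  start: K(IK)K(IS(KI)(KSK))(KS(II)(SS(SS))(IK(KS)(SI)))
  →1  IK(IS(KI)(KSK))(KS(II)(SS(SS))(IK(KS)(SI)))
  →2  K(IS(KI)(KSK))(KS(II)(SS(SS))(IK(KS)(SI)))
  →3  IS(KI)(KSK)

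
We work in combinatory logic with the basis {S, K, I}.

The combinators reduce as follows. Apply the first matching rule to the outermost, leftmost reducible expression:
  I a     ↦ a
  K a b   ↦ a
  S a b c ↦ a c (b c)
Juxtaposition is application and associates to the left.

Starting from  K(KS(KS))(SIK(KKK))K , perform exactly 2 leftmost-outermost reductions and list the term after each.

  start: K(KS(KS))(SIK(KKK))K
  [1] KS(KS)K
  [2] SK

Answer: after 2 steps: SK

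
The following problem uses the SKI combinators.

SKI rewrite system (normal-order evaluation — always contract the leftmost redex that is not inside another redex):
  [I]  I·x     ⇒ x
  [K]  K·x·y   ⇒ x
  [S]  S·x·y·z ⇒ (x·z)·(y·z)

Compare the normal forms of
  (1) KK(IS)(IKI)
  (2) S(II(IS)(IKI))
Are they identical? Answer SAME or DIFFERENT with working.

Answer: DIFFERENT — A ⇓ K(KI), B ⇓ S(S(KI))

Derivation:
Term A:
  start: KK(IS)(IKI)
  [1] K(IKI)
  [2] K(KI)

Term B:
  start: S(II(IS)(IKI))
  [1] S(I(IS)(IKI))
  [2] S(IS(IKI))
  [3] S(S(IKI))
  [4] S(S(KI))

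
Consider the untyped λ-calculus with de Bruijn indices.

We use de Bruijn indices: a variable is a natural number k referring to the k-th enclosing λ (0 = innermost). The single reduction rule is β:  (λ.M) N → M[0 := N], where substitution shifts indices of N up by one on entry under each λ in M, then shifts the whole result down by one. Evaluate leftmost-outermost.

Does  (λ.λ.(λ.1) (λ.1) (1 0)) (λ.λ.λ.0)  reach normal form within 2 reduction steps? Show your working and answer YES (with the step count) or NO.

  start: (λ.λ.(λ.1) (λ.1) (1 0)) (λ.λ.λ.0)
  [1] λ.(λ.1) (λ.1) ((λ.λ.λ.0) 0)
  [2] λ.0 ((λ.λ.λ.0) 0)

Answer: NO — after 2 steps the term is λ.0 ((λ.λ.λ.0) 0), not yet normal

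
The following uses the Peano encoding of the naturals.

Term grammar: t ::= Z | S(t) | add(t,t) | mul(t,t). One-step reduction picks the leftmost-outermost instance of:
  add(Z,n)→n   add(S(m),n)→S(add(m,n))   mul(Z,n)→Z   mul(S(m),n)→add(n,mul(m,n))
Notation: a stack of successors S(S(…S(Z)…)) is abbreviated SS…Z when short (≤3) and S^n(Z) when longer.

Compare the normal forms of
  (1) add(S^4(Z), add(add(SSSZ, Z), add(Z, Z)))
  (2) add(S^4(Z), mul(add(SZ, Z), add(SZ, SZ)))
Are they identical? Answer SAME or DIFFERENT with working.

Answer: DIFFERENT — A ⇓ S^7(Z), B ⇓ S^6(Z)

Reduction:
Term A:
  start: add(S^4(Z), add(add(SSSZ, Z), add(Z, Z)))
  step 1: S(add(SSSZ, add(add(SSSZ, Z), add(Z, Z))))
  step 2: S(S(add(SSZ, add(add(SSSZ, Z), add(Z, Z)))))
  step 3: S(S(S(add(SZ, add(add(SSSZ, Z), add(Z, Z))))))
  step 4: S(S(S(S(add(Z, add(add(SSSZ, Z), add(Z, Z)))))))
  step 5: S(S(S(S(add(add(SSSZ, Z), add(Z, Z))))))
  step 6: S(S(S(S(add(S(add(SSZ, Z)), add(Z, Z))))))
  step 7: S(S(S(S(S(add(add(SSZ, Z), add(Z, Z)))))))
  step 8: S(S(S(S(S(add(S(add(SZ, Z)), add(Z, Z)))))))
  step 9: S(S(S(S(S(S(add(add(SZ, Z), add(Z, Z))))))))
  step 10: S(S(S(S(S(S(add(S(add(Z, Z)), add(Z, Z))))))))
  step 11: S(S(S(S(S(S(S(add(add(Z, Z), add(Z, Z)))))))))
  step 12: S(S(S(S(S(S(S(add(Z, add(Z, Z)))))))))
  step 13: S(S(S(S(S(S(S(add(Z, Z))))))))
  step 14: S^7(Z)

Term B:
  start: add(S^4(Z), mul(add(SZ, Z), add(SZ, SZ)))
  step 1: S(add(SSSZ, mul(add(SZ, Z), add(SZ, SZ))))
  step 2: S(S(add(SSZ, mul(add(SZ, Z), add(SZ, SZ)))))
  step 3: S(S(S(add(SZ, mul(add(SZ, Z), add(SZ, SZ))))))
  step 4: S(S(S(S(add(Z, mul(add(SZ, Z), add(SZ, SZ)))))))
  step 5: S(S(S(S(mul(add(SZ, Z), add(SZ, SZ))))))
  step 6: S(S(S(S(mul(S(add(Z, Z)), add(SZ, SZ))))))
  step 7: S(S(S(S(add(add(SZ, SZ), mul(add(Z, Z), add(SZ, SZ)))))))
  step 8: S(S(S(S(add(S(add(Z, SZ)), mul(add(Z, Z), add(SZ, SZ)))))))
  step 9: S(S(S(S(S(add(add(Z, SZ), mul(add(Z, Z), add(SZ, SZ))))))))
  step 10: S(S(S(S(S(add(SZ, mul(add(Z, Z), add(SZ, SZ))))))))
  step 11: S(S(S(S(S(S(add(Z, mul(add(Z, Z), add(SZ, SZ)))))))))
  step 12: S(S(S(S(S(S(mul(add(Z, Z), add(SZ, SZ))))))))
  step 13: S(S(S(S(S(S(mul(Z, add(SZ, SZ))))))))
  step 14: S^6(Z)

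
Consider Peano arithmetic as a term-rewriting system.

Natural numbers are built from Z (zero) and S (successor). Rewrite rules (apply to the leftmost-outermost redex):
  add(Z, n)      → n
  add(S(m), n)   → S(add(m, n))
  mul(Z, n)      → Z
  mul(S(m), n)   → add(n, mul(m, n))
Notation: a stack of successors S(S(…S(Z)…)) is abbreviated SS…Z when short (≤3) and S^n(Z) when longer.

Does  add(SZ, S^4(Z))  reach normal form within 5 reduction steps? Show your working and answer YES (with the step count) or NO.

  start: add(SZ, S^4(Z))
  step 1: S(add(Z, S^4(Z)))
  step 2: S^5(Z)

Answer: YES — reaches normal form S^5(Z) in 2 ≤ 5 steps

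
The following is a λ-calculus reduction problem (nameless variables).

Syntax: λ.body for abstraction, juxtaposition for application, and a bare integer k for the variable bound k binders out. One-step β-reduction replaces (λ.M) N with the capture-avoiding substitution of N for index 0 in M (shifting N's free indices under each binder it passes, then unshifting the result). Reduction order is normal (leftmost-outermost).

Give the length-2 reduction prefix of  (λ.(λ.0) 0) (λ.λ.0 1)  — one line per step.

Answer: after 2 steps: λ.λ.0 1

Derivation:
  start: (λ.(λ.0) 0) (λ.λ.0 1)
  →1  (λ.0) (λ.λ.0 1)
  →2  λ.λ.0 1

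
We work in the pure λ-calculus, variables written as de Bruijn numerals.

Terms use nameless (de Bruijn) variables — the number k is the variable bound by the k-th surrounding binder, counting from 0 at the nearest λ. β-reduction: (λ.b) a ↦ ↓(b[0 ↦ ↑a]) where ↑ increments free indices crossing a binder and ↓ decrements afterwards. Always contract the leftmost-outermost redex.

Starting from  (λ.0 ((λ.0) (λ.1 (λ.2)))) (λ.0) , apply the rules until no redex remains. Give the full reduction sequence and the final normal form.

  start: (λ.0 ((λ.0) (λ.1 (λ.2)))) (λ.0)
  →1  (λ.0) ((λ.0) (λ.(λ.0) (λ.λ.0)))
  →2  (λ.0) (λ.(λ.0) (λ.λ.0))
  →3  λ.(λ.0) (λ.λ.0)
  →4  λ.λ.λ.0

Answer: normal form = λ.λ.λ.0  (in 4 steps)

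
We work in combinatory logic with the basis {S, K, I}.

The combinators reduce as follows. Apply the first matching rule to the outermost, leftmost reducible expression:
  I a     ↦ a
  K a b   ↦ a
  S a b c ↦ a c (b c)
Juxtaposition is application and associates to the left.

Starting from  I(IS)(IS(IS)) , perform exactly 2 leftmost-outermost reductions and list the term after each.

Answer: after 2 steps: S(IS(IS))

Reduction:
  start: I(IS)(IS(IS))
  [1] IS(IS(IS))
  [2] S(IS(IS))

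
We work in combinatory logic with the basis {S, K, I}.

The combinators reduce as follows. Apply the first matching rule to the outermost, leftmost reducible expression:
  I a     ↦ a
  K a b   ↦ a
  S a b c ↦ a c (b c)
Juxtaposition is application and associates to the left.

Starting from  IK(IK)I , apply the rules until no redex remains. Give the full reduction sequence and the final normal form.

  start: IK(IK)I
  step 1: K(IK)I
  step 2: IK
  step 3: K

Answer: normal form = K  (in 3 steps)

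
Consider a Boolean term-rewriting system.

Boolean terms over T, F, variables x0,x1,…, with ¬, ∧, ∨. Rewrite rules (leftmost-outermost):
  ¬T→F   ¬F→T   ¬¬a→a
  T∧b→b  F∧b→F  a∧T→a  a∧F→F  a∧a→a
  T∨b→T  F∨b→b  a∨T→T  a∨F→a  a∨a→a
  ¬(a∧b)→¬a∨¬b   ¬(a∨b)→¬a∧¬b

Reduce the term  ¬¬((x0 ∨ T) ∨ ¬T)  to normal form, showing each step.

Answer: normal form = T  (in 3 steps)

Working:
  start: ¬¬((x0 ∨ T) ∨ ¬T)
  step 1: (x0 ∨ T) ∨ ¬T
  step 2: T ∨ ¬T
  step 3: T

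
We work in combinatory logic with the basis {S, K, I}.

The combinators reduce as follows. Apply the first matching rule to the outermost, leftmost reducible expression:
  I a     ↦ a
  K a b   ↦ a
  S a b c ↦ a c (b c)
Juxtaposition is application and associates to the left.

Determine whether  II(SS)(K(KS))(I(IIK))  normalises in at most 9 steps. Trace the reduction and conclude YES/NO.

  start: II(SS)(K(KS))(I(IIK))
  →1  I(SS)(K(KS))(I(IIK))
  →2  SS(K(KS))(I(IIK))
  →3  S(I(IIK))(K(KS)(I(IIK)))
  →4  S(IIK)(K(KS)(I(IIK)))
  →5  S(IK)(K(KS)(I(IIK)))
  →6  SK(K(KS)(I(IIK)))
  →7  SK(KS)

Answer: YES — reaches normal form SK(KS) in 7 ≤ 9 steps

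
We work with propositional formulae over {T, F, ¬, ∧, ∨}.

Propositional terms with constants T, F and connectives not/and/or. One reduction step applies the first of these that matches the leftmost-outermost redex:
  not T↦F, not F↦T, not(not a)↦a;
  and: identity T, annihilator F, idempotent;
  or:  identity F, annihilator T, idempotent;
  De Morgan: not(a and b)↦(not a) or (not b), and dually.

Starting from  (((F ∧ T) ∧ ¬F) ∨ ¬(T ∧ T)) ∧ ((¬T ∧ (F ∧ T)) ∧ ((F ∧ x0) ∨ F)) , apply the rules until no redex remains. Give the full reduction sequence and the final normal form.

  start: (((F ∧ T) ∧ ¬F) ∨ ¬(T ∧ T)) ∧ ((¬T ∧ (F ∧ T)) ∧ ((F ∧ x0) ∨ F))
  [1] ((F ∧ ¬F) ∨ ¬(T ∧ T)) ∧ ((¬T ∧ (F ∧ T)) ∧ ((F ∧ x0) ∨ F))
  [2] (F ∨ ¬(T ∧ T)) ∧ ((¬T ∧ (F ∧ T)) ∧ ((F ∧ x0) ∨ F))
  [3] ¬(T ∧ T) ∧ ((¬T ∧ (F ∧ T)) ∧ ((F ∧ x0) ∨ F))
  [4] (¬T ∨ ¬T) ∧ ((¬T ∧ (F ∧ T)) ∧ ((F ∧ x0) ∨ F))
  [5] ¬T ∧ ((¬T ∧ (F ∧ T)) ∧ ((F ∧ x0) ∨ F))
  [6] F ∧ ((¬T ∧ (F ∧ T)) ∧ ((F ∧ x0) ∨ F))
  [7] F

Answer: normal form = F  (in 7 steps)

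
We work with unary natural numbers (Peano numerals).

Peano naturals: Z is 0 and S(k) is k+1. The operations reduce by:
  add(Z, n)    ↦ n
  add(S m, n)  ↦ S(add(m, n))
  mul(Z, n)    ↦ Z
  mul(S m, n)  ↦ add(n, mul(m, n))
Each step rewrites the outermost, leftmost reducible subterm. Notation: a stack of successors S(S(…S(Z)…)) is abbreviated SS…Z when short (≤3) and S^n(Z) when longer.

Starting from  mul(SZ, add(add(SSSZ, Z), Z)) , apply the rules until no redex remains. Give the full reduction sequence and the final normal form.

Answer: normal form = SSSZ  (in 14 steps)

Reduction:
  start: mul(SZ, add(add(SSSZ, Z), Z))
  →1  add(add(add(SSSZ, Z), Z), mul(Z, add(add(SSSZ, Z), Z)))
  →2  add(add(S(add(SSZ, Z)), Z), mul(Z, add(add(SSSZ, Z), Z)))
  →3  add(S(add(add(SSZ, Z), Z)), mul(Z, add(add(SSSZ, Z), Z)))
  →4  S(add(add(add(SSZ, Z), Z), mul(Z, add(add(SSSZ, Z), Z))))
  →5  S(add(add(S(add(SZ, Z)), Z), mul(Z, add(add(SSSZ, Z), Z))))
  →6  S(add(S(add(add(SZ, Z), Z)), mul(Z, add(add(SSSZ, Z), Z))))
  →7  S(S(add(add(add(SZ, Z), Z), mul(Z, add(add(SSSZ, Z), Z)))))
  →8  S(S(add(add(S(add(Z, Z)), Z), mul(Z, add(add(SSSZ, Z), Z)))))
  →9  S(S(add(S(add(add(Z, Z), Z)), mul(Z, add(add(SSSZ, Z), Z)))))
  →10  S(S(S(add(add(add(Z, Z), Z), mul(Z, add(add(SSSZ, Z), Z))))))
  →11  S(S(S(add(add(Z, Z), mul(Z, add(add(SSSZ, Z), Z))))))
  →12  S(S(S(add(Z, mul(Z, add(add(SSSZ, Z), Z))))))
  →13  S(S(S(mul(Z, add(add(SSSZ, Z), Z)))))
  →14  SSSZ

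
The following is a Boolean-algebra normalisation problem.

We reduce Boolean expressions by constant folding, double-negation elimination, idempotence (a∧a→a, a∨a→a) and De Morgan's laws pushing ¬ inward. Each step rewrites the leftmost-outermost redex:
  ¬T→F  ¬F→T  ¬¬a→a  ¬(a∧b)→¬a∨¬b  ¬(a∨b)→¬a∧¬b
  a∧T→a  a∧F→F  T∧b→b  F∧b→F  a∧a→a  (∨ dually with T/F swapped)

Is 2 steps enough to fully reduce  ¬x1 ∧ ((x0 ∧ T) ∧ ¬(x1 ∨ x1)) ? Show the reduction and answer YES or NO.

Answer: NO — after 2 steps the term is ¬x1 ∧ (x0 ∧ (¬x1 ∧ ¬x1)), not yet normal

Reduction:
  start: ¬x1 ∧ ((x0 ∧ T) ∧ ¬(x1 ∨ x1))
  [1] ¬x1 ∧ (x0 ∧ ¬(x1 ∨ x1))
  [2] ¬x1 ∧ (x0 ∧ (¬x1 ∧ ¬x1))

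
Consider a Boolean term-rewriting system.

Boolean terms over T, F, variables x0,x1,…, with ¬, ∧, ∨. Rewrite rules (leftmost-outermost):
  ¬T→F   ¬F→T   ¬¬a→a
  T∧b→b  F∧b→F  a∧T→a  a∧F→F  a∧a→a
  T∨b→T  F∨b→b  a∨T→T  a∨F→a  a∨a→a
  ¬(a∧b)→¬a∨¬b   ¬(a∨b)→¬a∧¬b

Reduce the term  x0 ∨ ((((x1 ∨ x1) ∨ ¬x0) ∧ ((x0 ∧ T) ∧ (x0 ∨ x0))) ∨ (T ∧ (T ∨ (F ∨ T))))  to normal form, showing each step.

Answer: normal form = T  (in 8 steps)

Derivation:
  start: x0 ∨ ((((x1 ∨ x1) ∨ ¬x0) ∧ ((x0 ∧ T) ∧ (x0 ∨ x0))) ∨ (T ∧ (T ∨ (F ∨ T))))
  [1] x0 ∨ (((x1 ∨ ¬x0) ∧ ((x0 ∧ T) ∧ (x0 ∨ x0))) ∨ (T ∧ (T ∨ (F ∨ T))))
  [2] x0 ∨ (((x1 ∨ ¬x0) ∧ (x0 ∧ (x0 ∨ x0))) ∨ (T ∧ (T ∨ (F ∨ T))))
  [3] x0 ∨ (((x1 ∨ ¬x0) ∧ (x0 ∧ x0)) ∨ (T ∧ (T ∨ (F ∨ T))))
  [4] x0 ∨ (((x1 ∨ ¬x0) ∧ x0) ∨ (T ∧ (T ∨ (F ∨ T))))
  [5] x0 ∨ (((x1 ∨ ¬x0) ∧ x0) ∨ (T ∨ (F ∨ T)))
  [6] x0 ∨ (((x1 ∨ ¬x0) ∧ x0) ∨ T)
  [7] x0 ∨ T
  [8] T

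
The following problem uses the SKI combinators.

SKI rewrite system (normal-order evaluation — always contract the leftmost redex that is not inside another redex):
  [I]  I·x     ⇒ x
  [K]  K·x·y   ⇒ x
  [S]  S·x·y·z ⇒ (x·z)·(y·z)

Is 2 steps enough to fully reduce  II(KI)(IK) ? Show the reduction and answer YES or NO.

  start: II(KI)(IK)
  →1  I(KI)(IK)
  →2  KI(IK)

Answer: NO — after 2 steps the term is KI(IK), not yet normal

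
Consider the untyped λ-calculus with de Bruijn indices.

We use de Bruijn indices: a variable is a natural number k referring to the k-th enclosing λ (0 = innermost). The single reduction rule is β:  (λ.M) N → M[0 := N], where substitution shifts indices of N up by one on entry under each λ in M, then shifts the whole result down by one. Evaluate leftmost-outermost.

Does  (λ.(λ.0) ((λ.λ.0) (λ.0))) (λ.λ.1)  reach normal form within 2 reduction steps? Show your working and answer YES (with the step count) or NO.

Answer: NO — after 2 steps the term is (λ.λ.0) (λ.0), not yet normal

Derivation:
  start: (λ.(λ.0) ((λ.λ.0) (λ.0))) (λ.λ.1)
  [1] (λ.0) ((λ.λ.0) (λ.0))
  [2] (λ.λ.0) (λ.0)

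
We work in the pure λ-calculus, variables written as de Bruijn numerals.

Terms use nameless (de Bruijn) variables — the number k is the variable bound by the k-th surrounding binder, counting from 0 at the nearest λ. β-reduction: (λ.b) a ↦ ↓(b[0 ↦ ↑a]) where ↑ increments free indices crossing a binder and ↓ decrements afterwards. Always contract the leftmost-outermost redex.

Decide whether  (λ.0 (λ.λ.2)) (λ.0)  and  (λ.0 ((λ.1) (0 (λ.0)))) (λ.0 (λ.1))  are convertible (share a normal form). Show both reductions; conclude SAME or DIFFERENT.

Term A:
  start: (λ.0 (λ.λ.2)) (λ.0)
  →1  (λ.0) (λ.λ.λ.0)
  →2  λ.λ.λ.0

Term B:
  start: (λ.0 ((λ.1) (0 (λ.0)))) (λ.0 (λ.1))
  →1  (λ.0 (λ.1)) ((λ.λ.0 (λ.1)) ((λ.0 (λ.1)) (λ.0)))
  →2  (λ.λ.0 (λ.1)) ((λ.0 (λ.1)) (λ.0)) (λ.(λ.λ.0 (λ.1)) ((λ.0 (λ.1)) (λ.0)))
  →3  (λ.0 (λ.1)) (λ.(λ.λ.0 (λ.1)) ((λ.0 (λ.1)) (λ.0)))
  →4  (λ.(λ.λ.0 (λ.1)) ((λ.0 (λ.1)) (λ.0))) (λ.λ.(λ.λ.0 (λ.1)) ((λ.0 (λ.1)) (λ.0)))
  →5  (λ.λ.0 (λ.1)) ((λ.0 (λ.1)) (λ.0))
  →6  λ.0 (λ.1)

Answer: DIFFERENT — A ⇓ λ.λ.λ.0, B ⇓ λ.0 (λ.1)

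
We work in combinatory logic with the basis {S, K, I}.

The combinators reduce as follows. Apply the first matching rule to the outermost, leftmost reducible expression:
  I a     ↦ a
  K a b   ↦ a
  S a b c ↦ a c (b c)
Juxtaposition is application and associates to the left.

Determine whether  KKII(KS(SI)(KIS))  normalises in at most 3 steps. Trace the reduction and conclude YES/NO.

Answer: YES — reaches normal form I in 2 ≤ 3 steps

Reduction:
  start: KKII(KS(SI)(KIS))
  [1] KI(KS(SI)(KIS))
  [2] I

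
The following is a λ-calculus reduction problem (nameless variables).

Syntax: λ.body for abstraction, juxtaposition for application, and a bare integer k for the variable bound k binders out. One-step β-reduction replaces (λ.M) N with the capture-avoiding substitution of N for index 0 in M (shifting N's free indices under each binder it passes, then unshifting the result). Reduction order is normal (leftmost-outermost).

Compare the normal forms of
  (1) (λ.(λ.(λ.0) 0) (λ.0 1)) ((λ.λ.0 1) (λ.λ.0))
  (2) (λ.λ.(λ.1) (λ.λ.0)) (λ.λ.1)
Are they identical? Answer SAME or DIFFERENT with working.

Term A:
  start: (λ.(λ.(λ.0) 0) (λ.0 1)) ((λ.λ.0 1) (λ.λ.0))
  [1] (λ.(λ.0) 0) (λ.0 ((λ.λ.0 1) (λ.λ.0)))
  [2] (λ.0) (λ.0 ((λ.λ.0 1) (λ.λ.0)))
  [3] λ.0 ((λ.λ.0 1) (λ.λ.0))
  [4] λ.0 (λ.0 (λ.λ.0))

Term B:
  start: (λ.λ.(λ.1) (λ.λ.0)) (λ.λ.1)
  [1] λ.(λ.1) (λ.λ.0)
  [2] λ.0

Answer: DIFFERENT — A ⇓ λ.0 (λ.0 (λ.λ.0)), B ⇓ λ.0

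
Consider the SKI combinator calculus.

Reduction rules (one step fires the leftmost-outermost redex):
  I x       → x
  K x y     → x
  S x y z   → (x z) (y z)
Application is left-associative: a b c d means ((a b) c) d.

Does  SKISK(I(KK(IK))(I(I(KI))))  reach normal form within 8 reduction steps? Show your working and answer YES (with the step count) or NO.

  start: SKISK(I(KK(IK))(I(I(KI))))
  step 1: KS(IS)K(I(KK(IK))(I(I(KI))))
  step 2: SK(I(KK(IK))(I(I(KI))))
  step 3: SK(KK(IK)(I(I(KI))))
  step 4: SK(K(I(I(KI))))
  step 5: SK(K(I(KI)))
  step 6: SK(K(KI))

Answer: YES — reaches normal form SK(K(KI)) in 6 ≤ 8 steps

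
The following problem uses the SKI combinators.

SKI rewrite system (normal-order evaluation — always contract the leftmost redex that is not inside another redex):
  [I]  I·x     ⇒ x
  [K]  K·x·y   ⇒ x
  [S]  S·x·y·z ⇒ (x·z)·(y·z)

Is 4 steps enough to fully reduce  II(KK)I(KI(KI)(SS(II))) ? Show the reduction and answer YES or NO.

  start: II(KK)I(KI(KI)(SS(II)))
  [1] I(KK)I(KI(KI)(SS(II)))
  [2] KKI(KI(KI)(SS(II)))
  [3] K(KI(KI)(SS(II)))
  [4] K(I(SS(II)))

Answer: NO — after 4 steps the term is K(I(SS(II))), not yet normal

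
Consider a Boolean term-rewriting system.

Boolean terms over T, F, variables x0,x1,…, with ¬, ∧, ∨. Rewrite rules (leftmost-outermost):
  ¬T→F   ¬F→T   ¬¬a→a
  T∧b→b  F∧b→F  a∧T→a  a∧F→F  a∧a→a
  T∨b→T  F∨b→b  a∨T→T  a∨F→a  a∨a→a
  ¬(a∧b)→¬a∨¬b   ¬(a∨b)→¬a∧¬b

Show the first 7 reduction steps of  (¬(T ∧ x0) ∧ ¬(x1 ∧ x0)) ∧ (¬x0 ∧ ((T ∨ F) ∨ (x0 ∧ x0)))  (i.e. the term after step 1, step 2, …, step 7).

Answer: after 7 steps: (¬x0 ∧ (¬x1 ∨ ¬x0)) ∧ ¬x0

Reduction:
  start: (¬(T ∧ x0) ∧ ¬(x1 ∧ x0)) ∧ (¬x0 ∧ ((T ∨ F) ∨ (x0 ∧ x0)))
  step 1: ((¬T ∨ ¬x0) ∧ ¬(x1 ∧ x0)) ∧ (¬x0 ∧ ((T ∨ F) ∨ (x0 ∧ x0)))
  step 2: ((F ∨ ¬x0) ∧ ¬(x1 ∧ x0)) ∧ (¬x0 ∧ ((T ∨ F) ∨ (x0 ∧ x0)))
  step 3: (¬x0 ∧ ¬(x1 ∧ x0)) ∧ (¬x0 ∧ ((T ∨ F) ∨ (x0 ∧ x0)))
  step 4: (¬x0 ∧ (¬x1 ∨ ¬x0)) ∧ (¬x0 ∧ ((T ∨ F) ∨ (x0 ∧ x0)))
  step 5: (¬x0 ∧ (¬x1 ∨ ¬x0)) ∧ (¬x0 ∧ (T ∨ (x0 ∧ x0)))
  step 6: (¬x0 ∧ (¬x1 ∨ ¬x0)) ∧ (¬x0 ∧ T)
  step 7: (¬x0 ∧ (¬x1 ∨ ¬x0)) ∧ ¬x0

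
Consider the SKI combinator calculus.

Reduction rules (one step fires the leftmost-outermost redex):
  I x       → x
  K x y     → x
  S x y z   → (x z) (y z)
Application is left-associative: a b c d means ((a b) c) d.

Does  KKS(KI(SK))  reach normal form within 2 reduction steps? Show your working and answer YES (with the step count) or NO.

  start: KKS(KI(SK))
  →1  K(KI(SK))
  →2  KI

Answer: YES — reaches normal form KI in 2 ≤ 2 steps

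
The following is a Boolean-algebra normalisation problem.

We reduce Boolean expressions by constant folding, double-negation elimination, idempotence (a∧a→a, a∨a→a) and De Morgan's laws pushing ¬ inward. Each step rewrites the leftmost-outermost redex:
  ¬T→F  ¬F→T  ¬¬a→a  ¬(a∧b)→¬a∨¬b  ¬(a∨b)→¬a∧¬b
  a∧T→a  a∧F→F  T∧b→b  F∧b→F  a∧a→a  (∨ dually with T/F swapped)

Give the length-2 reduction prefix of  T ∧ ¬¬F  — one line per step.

Answer: after 2 steps: F

Working:
  start: T ∧ ¬¬F
  →1  ¬¬F
  →2  F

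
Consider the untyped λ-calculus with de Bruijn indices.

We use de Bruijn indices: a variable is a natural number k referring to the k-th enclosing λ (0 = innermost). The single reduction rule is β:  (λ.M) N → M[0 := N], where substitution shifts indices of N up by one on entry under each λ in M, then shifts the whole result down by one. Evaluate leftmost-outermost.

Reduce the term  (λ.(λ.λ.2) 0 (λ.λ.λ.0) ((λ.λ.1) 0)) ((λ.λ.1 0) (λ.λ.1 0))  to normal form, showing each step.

Answer: normal form = λ.λ.λ.1 0  (in 10 steps)

Reduction:
  start: (λ.(λ.λ.2) 0 (λ.λ.λ.0) ((λ.λ.1) 0)) ((λ.λ.1 0) (λ.λ.1 0))
  step 1: (λ.λ.(λ.λ.1 0) (λ.λ.1 0)) ((λ.λ.1 0) (λ.λ.1 0)) (λ.λ.λ.0) ((λ.λ.1) ((λ.λ.1 0) (λ.λ.1 0)))
  step 2: (λ.(λ.λ.1 0) (λ.λ.1 0)) (λ.λ.λ.0) ((λ.λ.1) ((λ.λ.1 0) (λ.λ.1 0)))
  step 3: (λ.λ.1 0) (λ.λ.1 0) ((λ.λ.1) ((λ.λ.1 0) (λ.λ.1 0)))
  step 4: (λ.(λ.λ.1 0) 0) ((λ.λ.1) ((λ.λ.1 0) (λ.λ.1 0)))
  step 5: (λ.λ.1 0) ((λ.λ.1) ((λ.λ.1 0) (λ.λ.1 0)))
  step 6: λ.(λ.λ.1) ((λ.λ.1 0) (λ.λ.1 0)) 0
  step 7: λ.(λ.(λ.λ.1 0) (λ.λ.1 0)) 0
  step 8: λ.(λ.λ.1 0) (λ.λ.1 0)
  step 9: λ.λ.(λ.λ.1 0) 0
  step 10: λ.λ.λ.1 0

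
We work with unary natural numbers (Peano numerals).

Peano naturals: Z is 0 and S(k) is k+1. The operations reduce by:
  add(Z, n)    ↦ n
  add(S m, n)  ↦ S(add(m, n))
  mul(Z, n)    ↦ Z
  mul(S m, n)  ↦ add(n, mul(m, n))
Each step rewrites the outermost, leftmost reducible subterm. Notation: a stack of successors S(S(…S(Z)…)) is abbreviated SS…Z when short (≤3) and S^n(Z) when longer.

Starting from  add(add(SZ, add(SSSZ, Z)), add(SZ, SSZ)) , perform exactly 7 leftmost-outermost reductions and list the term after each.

Answer: after 7 steps: S(S(S(add(add(SZ, Z), add(SZ, SSZ)))))

Derivation:
  start: add(add(SZ, add(SSSZ, Z)), add(SZ, SSZ))
  [1] add(S(add(Z, add(SSSZ, Z))), add(SZ, SSZ))
  [2] S(add(add(Z, add(SSSZ, Z)), add(SZ, SSZ)))
  [3] S(add(add(SSSZ, Z), add(SZ, SSZ)))
  [4] S(add(S(add(SSZ, Z)), add(SZ, SSZ)))
  [5] S(S(add(add(SSZ, Z), add(SZ, SSZ))))
  [6] S(S(add(S(add(SZ, Z)), add(SZ, SSZ))))
  [7] S(S(S(add(add(SZ, Z), add(SZ, SSZ)))))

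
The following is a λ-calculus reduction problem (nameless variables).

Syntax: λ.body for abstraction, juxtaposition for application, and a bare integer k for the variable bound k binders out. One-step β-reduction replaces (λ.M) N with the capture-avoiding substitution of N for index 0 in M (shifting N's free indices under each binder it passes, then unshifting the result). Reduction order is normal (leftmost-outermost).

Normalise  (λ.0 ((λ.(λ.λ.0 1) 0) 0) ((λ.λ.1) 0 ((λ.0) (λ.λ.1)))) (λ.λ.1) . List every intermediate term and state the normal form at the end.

  start: (λ.0 ((λ.(λ.λ.0 1) 0) 0) ((λ.λ.1) 0 ((λ.0) (λ.λ.1)))) (λ.λ.1)
  →1  (λ.λ.1) ((λ.(λ.λ.0 1) 0) (λ.λ.1)) ((λ.λ.1) (λ.λ.1) ((λ.0) (λ.λ.1)))
  →2  (λ.(λ.(λ.λ.0 1) 0) (λ.λ.1)) ((λ.λ.1) (λ.λ.1) ((λ.0) (λ.λ.1)))
  →3  (λ.(λ.λ.0 1) 0) (λ.λ.1)
  →4  (λ.λ.0 1) (λ.λ.1)
  →5  λ.0 (λ.λ.1)

Answer: normal form = λ.0 (λ.λ.1)  (in 5 steps)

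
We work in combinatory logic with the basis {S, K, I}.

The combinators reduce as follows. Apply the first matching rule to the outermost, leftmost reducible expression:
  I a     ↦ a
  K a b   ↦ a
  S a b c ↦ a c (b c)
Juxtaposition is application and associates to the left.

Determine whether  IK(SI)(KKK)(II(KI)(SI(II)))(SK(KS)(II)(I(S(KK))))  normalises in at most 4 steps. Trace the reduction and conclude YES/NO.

Answer: NO — after 4 steps the term is SK(KS)(II)(I(S(KK)))(II(KI)(SI(II))(SK(KS)(II)(I(S(KK))))), not yet normal

Working:
  start: IK(SI)(KKK)(II(KI)(SI(II)))(SK(KS)(II)(I(S(KK))))
  [1] K(SI)(KKK)(II(KI)(SI(II)))(SK(KS)(II)(I(S(KK))))
  [2] SI(II(KI)(SI(II)))(SK(KS)(II)(I(S(KK))))
  [3] I(SK(KS)(II)(I(S(KK))))(II(KI)(SI(II))(SK(KS)(II)(I(S(KK)))))
  [4] SK(KS)(II)(I(S(KK)))(II(KI)(SI(II))(SK(KS)(II)(I(S(KK)))))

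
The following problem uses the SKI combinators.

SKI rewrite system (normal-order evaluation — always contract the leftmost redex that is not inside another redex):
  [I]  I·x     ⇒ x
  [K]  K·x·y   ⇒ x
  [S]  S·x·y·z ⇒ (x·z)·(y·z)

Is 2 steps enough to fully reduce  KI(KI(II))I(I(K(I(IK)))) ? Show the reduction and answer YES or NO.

  start: KI(KI(II))I(I(K(I(IK))))
  [1] II(I(K(I(IK))))
  [2] I(I(K(I(IK))))

Answer: NO — after 2 steps the term is I(I(K(I(IK)))), not yet normal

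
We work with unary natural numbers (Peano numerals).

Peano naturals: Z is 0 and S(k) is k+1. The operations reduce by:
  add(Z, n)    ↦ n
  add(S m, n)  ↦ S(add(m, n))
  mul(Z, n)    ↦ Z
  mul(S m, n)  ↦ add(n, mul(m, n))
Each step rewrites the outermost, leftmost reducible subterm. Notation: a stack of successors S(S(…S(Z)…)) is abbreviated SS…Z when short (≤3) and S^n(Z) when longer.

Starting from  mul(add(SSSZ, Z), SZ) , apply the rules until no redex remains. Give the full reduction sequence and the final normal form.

  start: mul(add(SSSZ, Z), SZ)
  step 1: mul(S(add(SSZ, Z)), SZ)
  step 2: add(SZ, mul(add(SSZ, Z), SZ))
  step 3: S(add(Z, mul(add(SSZ, Z), SZ)))
  step 4: S(mul(add(SSZ, Z), SZ))
  step 5: S(mul(S(add(SZ, Z)), SZ))
  step 6: S(add(SZ, mul(add(SZ, Z), SZ)))
  step 7: S(S(add(Z, mul(add(SZ, Z), SZ))))
  step 8: S(S(mul(add(SZ, Z), SZ)))
  step 9: S(S(mul(S(add(Z, Z)), SZ)))
  step 10: S(S(add(SZ, mul(add(Z, Z), SZ))))
  step 11: S(S(S(add(Z, mul(add(Z, Z), SZ)))))
  step 12: S(S(S(mul(add(Z, Z), SZ))))
  step 13: S(S(S(mul(Z, SZ))))
  step 14: SSSZ

Answer: normal form = SSSZ  (in 14 steps)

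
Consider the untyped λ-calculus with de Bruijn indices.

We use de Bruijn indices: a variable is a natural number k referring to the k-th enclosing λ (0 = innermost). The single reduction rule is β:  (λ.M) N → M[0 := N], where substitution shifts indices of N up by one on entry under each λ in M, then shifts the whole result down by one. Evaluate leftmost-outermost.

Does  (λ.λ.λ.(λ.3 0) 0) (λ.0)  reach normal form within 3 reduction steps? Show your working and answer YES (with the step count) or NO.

  start: (λ.λ.λ.(λ.3 0) 0) (λ.0)
  →1  λ.λ.(λ.(λ.0) 0) 0
  →2  λ.λ.(λ.0) 0
  →3  λ.λ.0

Answer: YES — reaches normal form λ.λ.0 in 3 ≤ 3 steps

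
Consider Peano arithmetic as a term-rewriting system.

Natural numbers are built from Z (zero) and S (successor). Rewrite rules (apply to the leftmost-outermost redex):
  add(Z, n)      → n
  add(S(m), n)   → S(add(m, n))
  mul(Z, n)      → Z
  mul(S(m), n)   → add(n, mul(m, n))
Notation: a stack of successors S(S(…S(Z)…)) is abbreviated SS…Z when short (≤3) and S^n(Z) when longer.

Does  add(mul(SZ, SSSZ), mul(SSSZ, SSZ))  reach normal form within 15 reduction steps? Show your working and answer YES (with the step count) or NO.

Answer: NO — after 15 steps the term is S(S(S(S(S(add(SSZ, mul(SZ, SSZ))))))), not yet normal

Working:
  start: add(mul(SZ, SSSZ), mul(SSSZ, SSZ))
  →1  add(add(SSSZ, mul(Z, SSSZ)), mul(SSSZ, SSZ))
  →2  add(S(add(SSZ, mul(Z, SSSZ))), mul(SSSZ, SSZ))
  →3  S(add(add(SSZ, mul(Z, SSSZ)), mul(SSSZ, SSZ)))
  →4  S(add(S(add(SZ, mul(Z, SSSZ))), mul(SSSZ, SSZ)))
  →5  S(S(add(add(SZ, mul(Z, SSSZ)), mul(SSSZ, SSZ))))
  →6  S(S(add(S(add(Z, mul(Z, SSSZ))), mul(SSSZ, SSZ))))
  →7  S(S(S(add(add(Z, mul(Z, SSSZ)), mul(SSSZ, SSZ)))))
  →8  S(S(S(add(mul(Z, SSSZ), mul(SSSZ, SSZ)))))
  →9  S(S(S(add(Z, mul(SSSZ, SSZ)))))
  →10  S(S(S(mul(SSSZ, SSZ))))
  →11  S(S(S(add(SSZ, mul(SSZ, SSZ)))))
  →12  S(S(S(S(add(SZ, mul(SSZ, SSZ))))))
  →13  S(S(S(S(S(add(Z, mul(SSZ, SSZ)))))))
  →14  S(S(S(S(S(mul(SSZ, SSZ))))))
  →15  S(S(S(S(S(add(SSZ, mul(SZ, SSZ)))))))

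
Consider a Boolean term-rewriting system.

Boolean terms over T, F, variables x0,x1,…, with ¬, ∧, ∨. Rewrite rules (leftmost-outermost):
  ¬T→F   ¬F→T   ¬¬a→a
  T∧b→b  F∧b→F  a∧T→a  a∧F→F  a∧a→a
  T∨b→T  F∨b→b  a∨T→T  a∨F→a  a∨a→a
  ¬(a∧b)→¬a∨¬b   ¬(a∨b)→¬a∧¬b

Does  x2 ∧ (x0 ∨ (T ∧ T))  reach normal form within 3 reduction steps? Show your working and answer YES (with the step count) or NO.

Answer: YES — reaches normal form x2 in 3 ≤ 3 steps

Reduction:
  start: x2 ∧ (x0 ∨ (T ∧ T))
  step 1: x2 ∧ (x0 ∨ T)
  step 2: x2 ∧ T
  step 3: x2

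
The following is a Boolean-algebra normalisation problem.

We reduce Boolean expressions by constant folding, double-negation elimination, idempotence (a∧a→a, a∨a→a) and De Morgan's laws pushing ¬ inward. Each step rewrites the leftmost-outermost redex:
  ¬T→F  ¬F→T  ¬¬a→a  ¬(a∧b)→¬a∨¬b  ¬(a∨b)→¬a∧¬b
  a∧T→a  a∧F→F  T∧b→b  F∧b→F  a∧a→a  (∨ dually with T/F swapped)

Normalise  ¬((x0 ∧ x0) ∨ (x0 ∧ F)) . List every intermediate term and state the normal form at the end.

  start: ¬((x0 ∧ x0) ∨ (x0 ∧ F))
  →1  ¬(x0 ∧ x0) ∧ ¬(x0 ∧ F)
  →2  (¬x0 ∨ ¬x0) ∧ ¬(x0 ∧ F)
  →3  ¬x0 ∧ ¬(x0 ∧ F)
  →4  ¬x0 ∧ (¬x0 ∨ ¬F)
  →5  ¬x0 ∧ (¬x0 ∨ T)
  →6  ¬x0 ∧ T
  →7  ¬x0

Answer: normal form = ¬x0  (in 7 steps)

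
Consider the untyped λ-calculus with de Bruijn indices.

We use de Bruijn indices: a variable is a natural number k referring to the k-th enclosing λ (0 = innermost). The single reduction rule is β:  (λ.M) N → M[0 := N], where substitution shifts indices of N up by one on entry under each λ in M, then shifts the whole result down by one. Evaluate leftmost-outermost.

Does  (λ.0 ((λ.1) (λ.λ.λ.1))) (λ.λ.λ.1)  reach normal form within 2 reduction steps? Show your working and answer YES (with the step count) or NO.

  start: (λ.0 ((λ.1) (λ.λ.λ.1))) (λ.λ.λ.1)
  →1  (λ.λ.λ.1) ((λ.λ.λ.λ.1) (λ.λ.λ.1))
  →2  λ.λ.1

Answer: YES — reaches normal form λ.λ.1 in 2 ≤ 2 steps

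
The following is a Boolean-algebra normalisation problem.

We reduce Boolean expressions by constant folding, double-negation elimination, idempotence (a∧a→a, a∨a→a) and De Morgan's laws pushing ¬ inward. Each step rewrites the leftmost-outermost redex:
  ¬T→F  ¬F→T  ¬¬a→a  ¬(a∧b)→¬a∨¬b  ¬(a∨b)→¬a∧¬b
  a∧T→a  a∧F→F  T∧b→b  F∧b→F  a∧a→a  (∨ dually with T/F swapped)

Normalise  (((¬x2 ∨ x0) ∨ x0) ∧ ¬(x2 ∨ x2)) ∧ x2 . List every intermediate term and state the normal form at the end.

Answer: normal form = (((¬x2 ∨ x0) ∨ x0) ∧ ¬x2) ∧ x2  (in 2 steps)

Derivation:
  start: (((¬x2 ∨ x0) ∨ x0) ∧ ¬(x2 ∨ x2)) ∧ x2
  →1  (((¬x2 ∨ x0) ∨ x0) ∧ (¬x2 ∧ ¬x2)) ∧ x2
  →2  (((¬x2 ∨ x0) ∨ x0) ∧ ¬x2) ∧ x2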